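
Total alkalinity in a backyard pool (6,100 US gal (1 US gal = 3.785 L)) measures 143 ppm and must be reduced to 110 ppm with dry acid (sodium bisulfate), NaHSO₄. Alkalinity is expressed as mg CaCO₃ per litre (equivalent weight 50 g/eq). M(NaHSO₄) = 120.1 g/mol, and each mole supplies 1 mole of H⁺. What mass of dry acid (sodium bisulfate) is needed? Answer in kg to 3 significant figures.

1.83 kg

Volume: 6,100 US gal × 3.785 L/gal = 23,088 L.
Alkalinity to neutralize: (143 − 110) = 33 mg/L as CaCO₃ × 23,088 L = 761.9 g as CaCO₃.
Equivalents of H⁺ required: 761.9 ÷ 50 g/eq = 15.24 eq = 15.24 mol NaHSO₄.
Mass of NaHSO₄: 15.24 × 120.1 = 1830 g.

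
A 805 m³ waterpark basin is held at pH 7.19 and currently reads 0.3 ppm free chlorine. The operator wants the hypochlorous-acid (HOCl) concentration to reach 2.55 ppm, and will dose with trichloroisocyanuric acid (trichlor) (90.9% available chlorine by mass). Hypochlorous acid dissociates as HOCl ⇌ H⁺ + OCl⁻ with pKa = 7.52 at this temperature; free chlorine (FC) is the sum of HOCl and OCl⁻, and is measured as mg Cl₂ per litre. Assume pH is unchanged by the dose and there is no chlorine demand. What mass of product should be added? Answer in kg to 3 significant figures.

3.05 kg

Volume: 805 m³ = 805,000 L.
[OCl⁻]/[HOCl] = 10^(pH − pKa) = 10^(7.19 − 7.52) = 0.4677; fraction as HOCl = 1/(1 + 0.4677) = 0.6813.
Free chlorine required for 2.55 ppm HOCl: 2.55 / 0.6813 = 3.743 ppm.
FC to add: 3.743 − 0.3 = 3.443 mg/L as Cl₂.
Cl₂ equivalent: 3.443 mg/L × 805,000 L = 2771 g.
Product at 90.9% available Cl: 2771 / 0.909 = 3049 g.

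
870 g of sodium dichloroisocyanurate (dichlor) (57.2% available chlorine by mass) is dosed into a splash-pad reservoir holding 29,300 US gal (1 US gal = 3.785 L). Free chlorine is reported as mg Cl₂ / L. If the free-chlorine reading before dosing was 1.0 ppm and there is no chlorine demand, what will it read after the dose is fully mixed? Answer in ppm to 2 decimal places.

Volume: 29,300 US gal × 3.785 L/gal = 110,900 L.
Available chlorine delivered: 870 g × 0.572 = 497.6 g as Cl₂.
Concentration rise: 497.6 g / 110,900 L = 4.487 mg/L = 4.49 ppm.
Final FC: 1.0 + 4.49 = 5.49 ppm.

5.49 ppm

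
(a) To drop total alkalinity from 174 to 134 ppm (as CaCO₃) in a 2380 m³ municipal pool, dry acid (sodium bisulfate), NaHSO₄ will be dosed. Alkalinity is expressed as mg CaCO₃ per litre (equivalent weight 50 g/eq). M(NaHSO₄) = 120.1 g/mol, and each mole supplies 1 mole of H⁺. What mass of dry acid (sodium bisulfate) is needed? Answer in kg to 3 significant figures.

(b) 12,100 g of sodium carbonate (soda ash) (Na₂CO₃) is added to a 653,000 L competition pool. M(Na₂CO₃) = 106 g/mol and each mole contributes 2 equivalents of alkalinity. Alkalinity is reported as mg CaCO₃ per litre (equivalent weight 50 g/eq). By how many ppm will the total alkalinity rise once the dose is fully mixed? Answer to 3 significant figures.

(a) 229 kg; (b) 17.5 ppm

(a) Volume: 2380 m³ = 2,380,000 L.
(a) Alkalinity to neutralize: (174 − 134) = 40 mg/L as CaCO₃ × 2,380,000 L = 95,200 g as CaCO₃.
(a) Equivalents of H⁺ required: 95,200 ÷ 50 g/eq = 1904 eq = 1904 mol NaHSO₄.
(a) Mass of NaHSO₄: 1904 × 120.1 = 228,700 g.

(b) Moles of Na₂CO₃: 12,100 g ÷ 106 g/mol = 114.2 mol → 228.3 eq of alkalinity.
(b) As CaCO₃: 228.3 eq × 50 g/eq = 11,420 g.
(b) Rise: 11,420 g / 653,000 L × 1000 = 17.48 mg/L.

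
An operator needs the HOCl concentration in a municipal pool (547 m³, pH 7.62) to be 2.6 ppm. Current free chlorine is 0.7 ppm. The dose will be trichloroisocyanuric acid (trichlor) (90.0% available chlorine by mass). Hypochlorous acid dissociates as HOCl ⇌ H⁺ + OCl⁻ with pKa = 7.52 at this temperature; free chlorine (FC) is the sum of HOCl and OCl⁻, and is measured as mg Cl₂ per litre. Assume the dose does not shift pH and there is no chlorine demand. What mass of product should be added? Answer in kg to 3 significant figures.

Volume: 547 m³ = 547,000 L.
[OCl⁻]/[HOCl] = 10^(pH − pKa) = 10^(7.62 − 7.52) = 1.259; fraction as HOCl = 1/(1 + 1.259) = 0.4427.
Free chlorine required for 2.6 ppm HOCl: 2.6 / 0.4427 = 5.873 ppm.
FC to add: 5.873 − 0.7 = 5.173 mg/L as Cl₂.
Cl₂ equivalent: 5.173 mg/L × 547,000 L = 2830 g.
Product at 90.0% available Cl: 2830 / 0.9 = 3144 g.

3.14 kg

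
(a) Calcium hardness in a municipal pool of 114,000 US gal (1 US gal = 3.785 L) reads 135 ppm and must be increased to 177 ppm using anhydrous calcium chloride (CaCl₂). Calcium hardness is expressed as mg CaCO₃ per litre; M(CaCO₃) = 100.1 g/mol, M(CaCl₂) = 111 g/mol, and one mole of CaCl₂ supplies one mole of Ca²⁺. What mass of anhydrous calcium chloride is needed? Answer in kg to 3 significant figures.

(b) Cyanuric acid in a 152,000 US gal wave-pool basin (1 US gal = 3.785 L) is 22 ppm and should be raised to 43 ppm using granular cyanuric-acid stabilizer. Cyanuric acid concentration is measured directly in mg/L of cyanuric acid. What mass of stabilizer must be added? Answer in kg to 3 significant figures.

(a) Volume: 114,000 US gal × 3.785 L/gal = 431,490 L.
(a) Hardness to add: (177 − 135) = 42 mg/L as CaCO₃ × 431,490 L = 18,120 g as CaCO₃.
(a) Moles of Ca²⁺ (1 mol Ca²⁺ ≡ 1 mol CaCO₃): 18,120 / 100.1 g/mol = 181 mol.
(a) Mass of CaCl₂: 181 × 111 = 20,100 g.

(b) Volume: 152,000 US gal × 3.785 L/gal = 575,320 L.
(b) CYA to add: (43 − 22) = 21 mg/L × 575,320 L = 12,080 g cyanuric acid.

(a) 20.1 kg; (b) 12.1 kg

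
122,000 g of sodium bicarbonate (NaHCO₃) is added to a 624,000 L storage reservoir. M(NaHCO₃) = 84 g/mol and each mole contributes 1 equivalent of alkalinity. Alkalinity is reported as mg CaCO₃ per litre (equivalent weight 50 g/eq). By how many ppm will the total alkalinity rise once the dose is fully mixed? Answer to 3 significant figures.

116 ppm

Moles of NaHCO₃: 122,000 g ÷ 84 g/mol = 1452 mol → 1452 eq of alkalinity.
As CaCO₃: 1452 eq × 50 g/eq = 72,620 g.
Rise: 72,620 g / 624,000 L × 1000 = 116.4 mg/L.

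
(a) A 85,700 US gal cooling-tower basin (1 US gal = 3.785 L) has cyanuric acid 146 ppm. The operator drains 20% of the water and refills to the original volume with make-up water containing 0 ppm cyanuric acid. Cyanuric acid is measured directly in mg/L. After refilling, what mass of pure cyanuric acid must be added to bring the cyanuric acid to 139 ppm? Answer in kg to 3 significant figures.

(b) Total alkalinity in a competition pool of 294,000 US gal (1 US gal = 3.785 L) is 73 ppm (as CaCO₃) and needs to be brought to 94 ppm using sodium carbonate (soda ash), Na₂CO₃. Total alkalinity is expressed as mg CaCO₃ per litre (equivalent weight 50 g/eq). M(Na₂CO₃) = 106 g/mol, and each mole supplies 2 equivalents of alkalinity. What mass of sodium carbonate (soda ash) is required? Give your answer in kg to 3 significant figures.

(a) Volume: 85,700 US gal × 3.785 L/gal = 324,374 L.
(a) After draining 20% and refilling: 146 × 0.80 + 0 × 0.20 = 116.8 ppm.
(a) Deficit to target: 139 − 116.8 = 22.2 mg/L.
(a) Mass: 22.2 mg/L × 324,374 L = 7201 g cyanuric acid.

(b) Volume: 294,000 US gal × 3.785 L/gal = 1,112,790 L.
(b) Alkalinity to add: (94 − 73) = 21 mg/L as CaCO₃ × 1,112,790 L = 23,370 g as CaCO₃.
(b) Equivalents: 23,370 g ÷ 50 g/eq = 467.4 eq.
(b) Each mole of Na₂CO₃ supplies 2 eq, so 467.4 / 2 = 233.7 mol.
(b) Mass: 233.7 mol × 106 g/mol = 24,770 g.

(a) 7.20 kg; (b) 24.8 kg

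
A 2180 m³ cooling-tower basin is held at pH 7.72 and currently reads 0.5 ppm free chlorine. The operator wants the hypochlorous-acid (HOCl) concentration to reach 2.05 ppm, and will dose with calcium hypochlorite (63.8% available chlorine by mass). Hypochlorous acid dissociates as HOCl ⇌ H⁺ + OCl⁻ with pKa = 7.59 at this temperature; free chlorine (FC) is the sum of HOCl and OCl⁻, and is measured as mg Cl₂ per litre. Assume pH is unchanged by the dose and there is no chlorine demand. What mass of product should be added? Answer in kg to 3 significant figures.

Volume: 2180 m³ = 2,180,000 L.
[OCl⁻]/[HOCl] = 10^(pH − pKa) = 10^(7.72 − 7.59) = 1.349; fraction as HOCl = 1/(1 + 1.349) = 0.4257.
Free chlorine required for 2.05 ppm HOCl: 2.05 / 0.4257 = 4.815 ppm.
FC to add: 4.815 − 0.5 = 4.315 mg/L as Cl₂.
Cl₂ equivalent: 4.315 mg/L × 2,180,000 L = 9408 g.
Product at 63.8% available Cl: 9408 / 0.638 = 14,750 g.

14.7 kg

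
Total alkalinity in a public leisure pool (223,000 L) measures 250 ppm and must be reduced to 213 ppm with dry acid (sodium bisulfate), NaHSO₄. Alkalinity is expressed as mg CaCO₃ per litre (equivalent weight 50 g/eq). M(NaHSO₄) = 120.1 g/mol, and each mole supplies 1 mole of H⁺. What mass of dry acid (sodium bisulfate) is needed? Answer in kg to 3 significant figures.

Alkalinity to neutralize: (250 − 213) = 37 mg/L as CaCO₃ × 223,000 L = 8251 g as CaCO₃.
Equivalents of H⁺ required: 8251 ÷ 50 g/eq = 165 eq = 165 mol NaHSO₄.
Mass of NaHSO₄: 165 × 120.1 = 19,820 g.

19.8 kg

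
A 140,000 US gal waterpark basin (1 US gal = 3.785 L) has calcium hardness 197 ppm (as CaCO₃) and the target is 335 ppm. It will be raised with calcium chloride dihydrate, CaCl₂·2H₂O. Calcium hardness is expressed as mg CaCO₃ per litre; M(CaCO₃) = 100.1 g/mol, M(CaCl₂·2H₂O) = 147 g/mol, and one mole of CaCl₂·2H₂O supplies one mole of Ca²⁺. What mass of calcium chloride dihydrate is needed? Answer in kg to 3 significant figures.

Volume: 140,000 US gal × 3.785 L/gal = 529,900 L.
Hardness to add: (335 − 197) = 138 mg/L as CaCO₃ × 529,900 L = 73,130 g as CaCO₃.
Moles of Ca²⁺ (1 mol Ca²⁺ ≡ 1 mol CaCO₃): 73,130 / 100.1 g/mol = 730.5 mol.
Mass of CaCl₂·2H₂O: 730.5 × 147 = 107,400 g.

107 kg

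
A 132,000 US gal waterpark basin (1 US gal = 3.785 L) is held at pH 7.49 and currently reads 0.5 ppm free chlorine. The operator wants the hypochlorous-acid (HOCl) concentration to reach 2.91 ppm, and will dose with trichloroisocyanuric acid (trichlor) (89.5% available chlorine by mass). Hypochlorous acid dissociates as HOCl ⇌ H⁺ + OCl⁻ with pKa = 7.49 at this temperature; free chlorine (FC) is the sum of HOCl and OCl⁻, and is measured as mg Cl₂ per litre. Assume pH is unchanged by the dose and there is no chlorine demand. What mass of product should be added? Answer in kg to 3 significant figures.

2.97 kg

Volume: 132,000 US gal × 3.785 L/gal = 499,620 L.
[OCl⁻]/[HOCl] = 10^(pH − pKa) = 10^(7.49 − 7.49) = 1; fraction as HOCl = 1/(1 + 1) = 0.5.
Free chlorine required for 2.91 ppm HOCl: 2.91 / 0.5 = 5.82 ppm.
FC to add: 5.82 − 0.5 = 5.32 mg/L as Cl₂.
Cl₂ equivalent: 5.32 mg/L × 499,620 L = 2658 g.
Product at 89.5% available Cl: 2658 / 0.895 = 2970 g.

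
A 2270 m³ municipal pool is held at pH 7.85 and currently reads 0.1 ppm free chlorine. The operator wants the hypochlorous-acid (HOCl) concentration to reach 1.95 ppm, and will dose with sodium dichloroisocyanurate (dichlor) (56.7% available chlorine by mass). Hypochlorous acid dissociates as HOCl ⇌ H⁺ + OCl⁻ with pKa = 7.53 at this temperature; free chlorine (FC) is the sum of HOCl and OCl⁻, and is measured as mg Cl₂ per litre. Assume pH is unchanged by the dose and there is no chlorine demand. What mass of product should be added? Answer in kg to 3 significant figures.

23.7 kg

Volume: 2270 m³ = 2,270,000 L.
[OCl⁻]/[HOCl] = 10^(pH − pKa) = 10^(7.85 − 7.53) = 2.089; fraction as HOCl = 1/(1 + 2.089) = 0.3237.
Free chlorine required for 1.95 ppm HOCl: 1.95 / 0.3237 = 6.024 ppm.
FC to add: 6.024 − 0.1 = 5.924 mg/L as Cl₂.
Cl₂ equivalent: 5.924 mg/L × 2,270,000 L = 13,450 g.
Product at 56.7% available Cl: 13,450 / 0.567 = 23,720 g.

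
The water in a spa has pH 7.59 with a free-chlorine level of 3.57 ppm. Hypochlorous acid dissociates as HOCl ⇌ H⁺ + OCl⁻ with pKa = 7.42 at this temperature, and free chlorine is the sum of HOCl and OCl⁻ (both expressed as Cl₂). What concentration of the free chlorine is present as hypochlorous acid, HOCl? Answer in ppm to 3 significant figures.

1.44 ppm

[OCl⁻]/[HOCl] = 10^(pH − pKa) = 10^(7.59 − 7.42) = 10^0.17 = 1.479.
Fraction as HOCl = 1 / (1 + 1.479) = 0.4034.
HOCl = 0.4034 × 3.57 ppm = 1.44 ppm.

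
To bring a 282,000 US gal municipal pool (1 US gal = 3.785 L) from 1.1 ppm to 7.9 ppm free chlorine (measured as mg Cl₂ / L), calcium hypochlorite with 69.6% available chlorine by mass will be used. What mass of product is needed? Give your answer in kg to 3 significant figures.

10.4 kg

Volume: 282,000 US gal × 3.785 L/gal = 1,067,370 L.
Chlorine deficit: 7.9 − 1.1 = 6.8 ppm = 6.8 mg/L as Cl₂.
Cl₂ equivalent needed: 6.8 mg/L × 1,067,370 L = 7,258,000 mg = 7258 g.
Product at 69.6% available chlorine: 7258 / 0.696 = 10,430 g.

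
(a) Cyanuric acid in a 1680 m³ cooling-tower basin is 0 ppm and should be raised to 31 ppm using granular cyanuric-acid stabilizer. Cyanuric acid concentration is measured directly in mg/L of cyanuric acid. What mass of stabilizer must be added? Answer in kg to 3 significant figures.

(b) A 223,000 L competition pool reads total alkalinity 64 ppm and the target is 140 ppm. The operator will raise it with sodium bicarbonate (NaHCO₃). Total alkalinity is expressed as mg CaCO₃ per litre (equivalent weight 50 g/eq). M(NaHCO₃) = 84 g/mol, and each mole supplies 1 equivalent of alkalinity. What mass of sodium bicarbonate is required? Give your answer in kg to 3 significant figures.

(a) 52.1 kg; (b) 28.5 kg

(a) Volume: 1680 m³ = 1,680,000 L.
(a) CYA to add: (31 − 0) = 31 mg/L × 1,680,000 L = 52,080 g cyanuric acid.

(b) Alkalinity to add: (140 − 64) = 76 mg/L as CaCO₃ × 223,000 L = 16,950 g as CaCO₃.
(b) Equivalents: 16,950 g ÷ 50 g/eq = 339 eq.
(b) NaHCO₃ supplies 1 eq per mole → 339 mol.
(b) Mass: 339 mol × 84 g/mol = 28,470 g.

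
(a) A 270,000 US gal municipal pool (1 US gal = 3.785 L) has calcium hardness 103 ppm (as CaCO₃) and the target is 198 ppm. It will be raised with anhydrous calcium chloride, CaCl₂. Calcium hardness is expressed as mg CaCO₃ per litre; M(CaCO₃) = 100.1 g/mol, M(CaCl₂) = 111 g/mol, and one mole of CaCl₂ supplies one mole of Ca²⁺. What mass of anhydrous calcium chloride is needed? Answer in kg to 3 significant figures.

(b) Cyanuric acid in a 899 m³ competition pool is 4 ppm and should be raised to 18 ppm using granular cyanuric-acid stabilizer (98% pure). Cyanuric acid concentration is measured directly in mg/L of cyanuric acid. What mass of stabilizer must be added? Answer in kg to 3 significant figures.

(a) 108 kg; (b) 12.8 kg

(a) Volume: 270,000 US gal × 3.785 L/gal = 1,021,950 L.
(a) Hardness to add: (198 − 103) = 95 mg/L as CaCO₃ × 1,021,950 L = 97,090 g as CaCO₃.
(a) Moles of Ca²⁺ (1 mol Ca²⁺ ≡ 1 mol CaCO₃): 97,090 / 100.1 g/mol = 969.9 mol.
(a) Mass of CaCl₂: 969.9 × 111 = 107,700 g.

(b) Volume: 899 m³ = 899,000 L.
(b) CYA to add: (18 − 4) = 14 mg/L × 899,000 L = 12,590 g cyanuric acid.
(b) At 98% purity: 12,590 / 0.98 = 12,840 g product.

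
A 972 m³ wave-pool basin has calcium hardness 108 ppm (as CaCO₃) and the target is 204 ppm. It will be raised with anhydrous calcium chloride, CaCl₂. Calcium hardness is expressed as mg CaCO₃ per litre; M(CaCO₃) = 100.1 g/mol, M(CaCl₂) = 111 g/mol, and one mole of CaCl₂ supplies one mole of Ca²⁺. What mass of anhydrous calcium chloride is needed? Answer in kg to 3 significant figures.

Volume: 972 m³ = 972,000 L.
Hardness to add: (204 − 108) = 96 mg/L as CaCO₃ × 972,000 L = 93,310 g as CaCO₃.
Moles of Ca²⁺ (1 mol Ca²⁺ ≡ 1 mol CaCO₃): 93,310 / 100.1 g/mol = 932.2 mol.
Mass of CaCl₂: 932.2 × 111 = 103,500 g.

103 kg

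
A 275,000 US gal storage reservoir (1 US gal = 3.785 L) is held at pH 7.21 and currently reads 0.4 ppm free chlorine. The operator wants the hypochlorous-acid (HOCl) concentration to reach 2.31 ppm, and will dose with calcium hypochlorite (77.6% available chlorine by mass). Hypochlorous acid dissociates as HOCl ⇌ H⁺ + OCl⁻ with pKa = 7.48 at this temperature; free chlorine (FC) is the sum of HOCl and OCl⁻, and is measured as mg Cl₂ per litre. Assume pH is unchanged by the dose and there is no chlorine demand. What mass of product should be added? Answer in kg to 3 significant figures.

4.23 kg

Volume: 275,000 US gal × 3.785 L/gal = 1,040,875 L.
[OCl⁻]/[HOCl] = 10^(pH − pKa) = 10^(7.21 − 7.48) = 0.537; fraction as HOCl = 1/(1 + 0.537) = 0.6506.
Free chlorine required for 2.31 ppm HOCl: 2.31 / 0.6506 = 3.551 ppm.
FC to add: 3.551 − 0.4 = 3.151 mg/L as Cl₂.
Cl₂ equivalent: 3.151 mg/L × 1,040,875 L = 3279 g.
Product at 77.6% available Cl: 3279 / 0.776 = 4226 g.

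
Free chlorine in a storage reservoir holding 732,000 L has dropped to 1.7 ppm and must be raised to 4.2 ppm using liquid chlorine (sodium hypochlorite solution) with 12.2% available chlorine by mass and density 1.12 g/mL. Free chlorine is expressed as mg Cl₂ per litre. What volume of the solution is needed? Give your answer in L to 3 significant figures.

13.4 L

Chlorine deficit: 4.2 − 1.7 = 2.5 ppm = 2.5 mg/L as Cl₂.
Cl₂ equivalent needed: 2.5 mg/L × 732,000 L = 1,830,000 mg = 1830 g.
Product at 12.2% available chlorine: 1830 / 0.122 = 15,000 g.
Volume at density 1.12 g/mL: 15,000 g ÷ 1.12 g/mL = 13,390 mL.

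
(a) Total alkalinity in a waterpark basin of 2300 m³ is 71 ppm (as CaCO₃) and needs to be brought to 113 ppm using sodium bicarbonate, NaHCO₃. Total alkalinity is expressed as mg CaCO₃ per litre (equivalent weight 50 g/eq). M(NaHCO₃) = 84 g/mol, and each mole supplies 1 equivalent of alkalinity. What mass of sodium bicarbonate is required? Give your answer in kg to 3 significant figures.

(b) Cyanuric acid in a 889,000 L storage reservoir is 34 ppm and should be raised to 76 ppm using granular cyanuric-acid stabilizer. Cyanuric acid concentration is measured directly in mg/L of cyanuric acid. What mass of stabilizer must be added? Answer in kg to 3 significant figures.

(a) Volume: 2300 m³ = 2,300,000 L.
(a) Alkalinity to add: (113 − 71) = 42 mg/L as CaCO₃ × 2,300,000 L = 96,600 g as CaCO₃.
(a) Equivalents: 96,600 g ÷ 50 g/eq = 1932 eq.
(a) NaHCO₃ supplies 1 eq per mole → 1932 mol.
(a) Mass: 1932 mol × 84 g/mol = 162,300 g.

(b) CYA to add: (76 − 34) = 42 mg/L × 889,000 L = 37,340 g cyanuric acid.

(a) 162 kg; (b) 37.3 kg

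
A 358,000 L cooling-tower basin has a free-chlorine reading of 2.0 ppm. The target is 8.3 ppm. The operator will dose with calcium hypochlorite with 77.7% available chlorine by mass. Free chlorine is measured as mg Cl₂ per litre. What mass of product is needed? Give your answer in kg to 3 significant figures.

2.90 kg

Chlorine deficit: 8.3 − 2.0 = 6.3 ppm = 6.3 mg/L as Cl₂.
Cl₂ equivalent needed: 6.3 mg/L × 358,000 L = 2,255,000 mg = 2255 g.
Product at 77.7% available chlorine: 2255 / 0.777 = 2903 g.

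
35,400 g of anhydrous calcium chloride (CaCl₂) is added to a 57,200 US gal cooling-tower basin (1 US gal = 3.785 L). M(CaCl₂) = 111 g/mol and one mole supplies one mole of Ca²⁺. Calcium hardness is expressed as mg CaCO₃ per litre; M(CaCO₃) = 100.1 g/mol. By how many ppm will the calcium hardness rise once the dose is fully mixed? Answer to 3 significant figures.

Volume: 57,200 US gal × 3.785 L/gal = 216,502 L.
Moles of Ca²⁺: 35,400 g ÷ 111 g/mol = 318.9 mol.
As CaCO₃: 318.9 mol × 100.1 g/mol = 31,920 g.
Rise: 31,920 g / 216,502 L × 1000 = 147.5 mg/L.

147 ppm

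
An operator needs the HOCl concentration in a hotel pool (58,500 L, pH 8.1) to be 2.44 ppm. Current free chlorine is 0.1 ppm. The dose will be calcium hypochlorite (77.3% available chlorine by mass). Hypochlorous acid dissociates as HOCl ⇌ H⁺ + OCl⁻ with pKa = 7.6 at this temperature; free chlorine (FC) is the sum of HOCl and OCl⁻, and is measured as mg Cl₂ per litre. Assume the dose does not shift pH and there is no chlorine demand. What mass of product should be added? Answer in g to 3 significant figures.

761 g

[OCl⁻]/[HOCl] = 10^(pH − pKa) = 10^(8.1 − 7.6) = 3.162; fraction as HOCl = 1/(1 + 3.162) = 0.2403.
Free chlorine required for 2.44 ppm HOCl: 2.44 / 0.2403 = 10.16 ppm.
FC to add: 10.16 − 0.1 = 10.06 mg/L as Cl₂.
Cl₂ equivalent: 10.06 mg/L × 58,500 L = 588.3 g.
Product at 77.3% available Cl: 588.3 / 0.773 = 761 g.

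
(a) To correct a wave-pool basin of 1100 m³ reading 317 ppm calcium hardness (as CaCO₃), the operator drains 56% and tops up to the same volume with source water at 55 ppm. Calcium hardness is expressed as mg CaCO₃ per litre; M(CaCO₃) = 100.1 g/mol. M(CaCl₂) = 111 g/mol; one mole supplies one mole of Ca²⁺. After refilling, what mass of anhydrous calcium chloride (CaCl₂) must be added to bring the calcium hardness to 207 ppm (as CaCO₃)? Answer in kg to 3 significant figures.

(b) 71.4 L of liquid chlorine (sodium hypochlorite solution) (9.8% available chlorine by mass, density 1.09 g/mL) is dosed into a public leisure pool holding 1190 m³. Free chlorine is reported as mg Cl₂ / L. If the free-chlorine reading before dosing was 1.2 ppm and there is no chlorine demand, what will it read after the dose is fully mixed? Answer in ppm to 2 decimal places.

(a) 44.8 kg; (b) 7.61 ppm

(a) Volume: 1100 m³ = 1,100,000 L.
(a) After draining 56% and refilling: 317 × 0.44 + 55 × 0.56 = 170.28 ppm.
(a) Deficit to target: 207 − 170.28 = 36.72 mg/L.
(a) As CaCO₃: 36.72 mg/L × 1,100,000 L = 40,390 g; ÷ 100.1 = 403.5 mol Ca²⁺.
(a) Mass: 403.5 × 111 = 44,790 g.

(b) Volume: 1190 m³ = 1,190,000 L.
(b) Mass of solution: 71.4 L × 1000 mL/L × 1.09 g/mL = 77,830 g.
(b) Available chlorine delivered: 77,830 g × 0.098 = 7627 g as Cl₂.
(b) Concentration rise: 7627 g / 1,190,000 L = 6.409 mg/L = 6.41 ppm.
(b) Final FC: 1.2 + 6.41 = 7.61 ppm.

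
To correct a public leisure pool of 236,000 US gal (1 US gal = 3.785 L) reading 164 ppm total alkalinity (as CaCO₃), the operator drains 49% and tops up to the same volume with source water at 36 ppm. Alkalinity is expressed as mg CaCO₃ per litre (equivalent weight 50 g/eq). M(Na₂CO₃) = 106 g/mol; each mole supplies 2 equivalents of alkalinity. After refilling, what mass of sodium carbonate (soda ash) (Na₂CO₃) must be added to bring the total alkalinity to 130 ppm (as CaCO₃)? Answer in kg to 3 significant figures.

Volume: 236,000 US gal × 3.785 L/gal = 893,260 L.
After draining 49% and refilling: 164 × 0.51 + 36 × 0.49 = 101.28 ppm.
Deficit to target: 130 − 101.28 = 28.72 mg/L.
As CaCO₃: 28.72 mg/L × 893,260 L = 25,650 g; ÷ 50 g/eq ÷ 2 = 256.5 mol Na₂CO₃.
Mass: 256.5 × 106 = 27,190 g.

27.2 kg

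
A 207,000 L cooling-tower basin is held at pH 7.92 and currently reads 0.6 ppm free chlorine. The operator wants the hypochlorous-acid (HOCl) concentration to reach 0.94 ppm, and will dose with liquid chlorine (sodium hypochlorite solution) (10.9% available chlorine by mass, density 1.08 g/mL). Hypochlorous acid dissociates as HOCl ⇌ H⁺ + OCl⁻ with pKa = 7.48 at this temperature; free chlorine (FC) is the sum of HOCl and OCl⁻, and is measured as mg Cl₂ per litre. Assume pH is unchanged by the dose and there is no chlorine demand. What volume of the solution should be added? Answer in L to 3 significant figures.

5.15 L

[OCl⁻]/[HOCl] = 10^(pH − pKa) = 10^(7.92 − 7.48) = 2.754; fraction as HOCl = 1/(1 + 2.754) = 0.2664.
Free chlorine required for 0.94 ppm HOCl: 0.94 / 0.2664 = 3.529 ppm.
FC to add: 3.529 − 0.6 = 2.929 mg/L as Cl₂.
Cl₂ equivalent: 2.929 mg/L × 207,000 L = 606.3 g.
Product at 10.9% available Cl: 606.3 / 0.109 = 5562 g.
Volume: 5562 g ÷ 1.08 g/mL = 5150 mL.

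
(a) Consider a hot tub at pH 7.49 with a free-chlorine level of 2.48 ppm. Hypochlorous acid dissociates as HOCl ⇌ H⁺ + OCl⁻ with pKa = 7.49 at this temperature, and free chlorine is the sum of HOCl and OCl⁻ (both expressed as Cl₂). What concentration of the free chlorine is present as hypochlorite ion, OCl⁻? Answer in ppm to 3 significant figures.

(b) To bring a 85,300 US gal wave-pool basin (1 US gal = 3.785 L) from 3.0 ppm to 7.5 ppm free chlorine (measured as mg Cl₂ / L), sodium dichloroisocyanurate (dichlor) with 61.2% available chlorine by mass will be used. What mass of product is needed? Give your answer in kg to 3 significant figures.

(a) 1.24 ppm; (b) 2.37 kg

(a) [OCl⁻]/[HOCl] = 10^(pH − pKa) = 10^(7.49 − 7.49) = 10^0.00 = 1.
(a) Fraction as HOCl = 1 / (1 + 1) = 0.5.
(a) OCl⁻ = (1 − 0.5) × 2.48 ppm = 1.24 ppm.

(b) Volume: 85,300 US gal × 3.785 L/gal = 322,860 L.
(b) Chlorine deficit: 7.5 − 3.0 = 4.5 ppm = 4.5 mg/L as Cl₂.
(b) Cl₂ equivalent needed: 4.5 mg/L × 322,860 L = 1,453,000 mg = 1453 g.
(b) Product at 61.2% available chlorine: 1453 / 0.612 = 2374 g.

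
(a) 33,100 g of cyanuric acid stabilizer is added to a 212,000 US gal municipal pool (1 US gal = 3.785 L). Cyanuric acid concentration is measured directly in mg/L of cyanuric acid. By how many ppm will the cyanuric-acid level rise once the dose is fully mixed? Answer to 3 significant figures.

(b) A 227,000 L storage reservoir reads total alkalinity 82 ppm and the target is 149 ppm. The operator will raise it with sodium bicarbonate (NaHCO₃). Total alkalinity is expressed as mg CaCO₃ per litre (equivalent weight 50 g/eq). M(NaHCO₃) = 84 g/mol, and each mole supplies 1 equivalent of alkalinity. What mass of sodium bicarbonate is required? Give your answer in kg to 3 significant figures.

(a) 41.3 ppm; (b) 25.6 kg

(a) Volume: 212,000 US gal × 3.785 L/gal = 802,420 L.
(a) Rise: 33,100 g / 802,420 L × 1000 = 41.25 mg/L.

(b) Alkalinity to add: (149 − 82) = 67 mg/L as CaCO₃ × 227,000 L = 15,210 g as CaCO₃.
(b) Equivalents: 15,210 g ÷ 50 g/eq = 304.2 eq.
(b) NaHCO₃ supplies 1 eq per mole → 304.2 mol.
(b) Mass: 304.2 mol × 84 g/mol = 25,550 g.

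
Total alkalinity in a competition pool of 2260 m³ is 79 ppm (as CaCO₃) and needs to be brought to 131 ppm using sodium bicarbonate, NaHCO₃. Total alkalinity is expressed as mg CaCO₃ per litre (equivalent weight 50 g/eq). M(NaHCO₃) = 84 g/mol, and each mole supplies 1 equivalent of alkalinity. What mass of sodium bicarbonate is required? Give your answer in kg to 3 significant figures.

Volume: 2260 m³ = 2,260,000 L.
Alkalinity to add: (131 − 79) = 52 mg/L as CaCO₃ × 2,260,000 L = 117,500 g as CaCO₃.
Equivalents: 117,500 g ÷ 50 g/eq = 2350 eq.
NaHCO₃ supplies 1 eq per mole → 2350 mol.
Mass: 2350 mol × 84 g/mol = 197,400 g.

197 kg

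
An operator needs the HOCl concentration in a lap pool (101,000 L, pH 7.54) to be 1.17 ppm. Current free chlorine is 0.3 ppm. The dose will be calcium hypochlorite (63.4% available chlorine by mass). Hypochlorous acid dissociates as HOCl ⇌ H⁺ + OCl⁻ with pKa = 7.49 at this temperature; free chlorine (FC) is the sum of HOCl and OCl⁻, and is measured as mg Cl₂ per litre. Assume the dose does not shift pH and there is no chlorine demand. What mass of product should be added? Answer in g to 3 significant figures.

348 g

[OCl⁻]/[HOCl] = 10^(pH − pKa) = 10^(7.54 − 7.49) = 1.122; fraction as HOCl = 1/(1 + 1.122) = 0.4712.
Free chlorine required for 1.17 ppm HOCl: 1.17 / 0.4712 = 2.483 ppm.
FC to add: 2.483 − 0.3 = 2.183 mg/L as Cl₂.
Cl₂ equivalent: 2.183 mg/L × 101,000 L = 220.5 g.
Product at 63.4% available Cl: 220.5 / 0.634 = 347.7 g.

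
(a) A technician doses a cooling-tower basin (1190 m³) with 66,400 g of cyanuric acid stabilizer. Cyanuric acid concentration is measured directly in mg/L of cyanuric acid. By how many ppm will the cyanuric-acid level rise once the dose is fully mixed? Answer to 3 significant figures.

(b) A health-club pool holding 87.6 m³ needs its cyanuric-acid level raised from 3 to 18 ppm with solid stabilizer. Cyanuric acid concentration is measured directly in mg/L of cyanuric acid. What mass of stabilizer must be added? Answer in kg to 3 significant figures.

(a) Volume: 1190 m³ = 1,190,000 L.
(a) Rise: 66,400 g / 1,190,000 L × 1000 = 55.8 mg/L.

(b) Volume: 87.6 m³ = 87,600 L.
(b) CYA to add: (18 − 3) = 15 mg/L × 87,600 L = 1314 g cyanuric acid.

(a) 55.8 ppm; (b) 1.31 kg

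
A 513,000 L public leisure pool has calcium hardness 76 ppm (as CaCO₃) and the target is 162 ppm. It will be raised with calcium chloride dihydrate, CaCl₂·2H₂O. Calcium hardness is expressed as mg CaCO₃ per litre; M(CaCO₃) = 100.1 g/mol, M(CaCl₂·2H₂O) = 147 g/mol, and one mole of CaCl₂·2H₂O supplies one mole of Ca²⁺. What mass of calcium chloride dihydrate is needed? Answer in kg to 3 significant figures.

64.8 kg

Hardness to add: (162 − 76) = 86 mg/L as CaCO₃ × 513,000 L = 44,120 g as CaCO₃.
Moles of Ca²⁺ (1 mol Ca²⁺ ≡ 1 mol CaCO₃): 44,120 / 100.1 g/mol = 440.7 mol.
Mass of CaCl₂·2H₂O: 440.7 × 147 = 64,790 g.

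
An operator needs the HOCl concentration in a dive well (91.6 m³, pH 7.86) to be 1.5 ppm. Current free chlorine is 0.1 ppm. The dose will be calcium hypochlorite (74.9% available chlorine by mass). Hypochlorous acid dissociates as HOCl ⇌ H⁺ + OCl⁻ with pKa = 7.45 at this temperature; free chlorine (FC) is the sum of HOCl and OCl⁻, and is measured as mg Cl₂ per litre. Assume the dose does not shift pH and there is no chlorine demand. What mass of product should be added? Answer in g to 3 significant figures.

Volume: 91.6 m³ = 91,600 L.
[OCl⁻]/[HOCl] = 10^(pH − pKa) = 10^(7.86 − 7.45) = 2.57; fraction as HOCl = 1/(1 + 2.57) = 0.2801.
Free chlorine required for 1.5 ppm HOCl: 1.5 / 0.2801 = 5.356 ppm.
FC to add: 5.356 − 0.1 = 5.256 mg/L as Cl₂.
Cl₂ equivalent: 5.256 mg/L × 91,600 L = 481.4 g.
Product at 74.9% available Cl: 481.4 / 0.749 = 642.7 g.

643 g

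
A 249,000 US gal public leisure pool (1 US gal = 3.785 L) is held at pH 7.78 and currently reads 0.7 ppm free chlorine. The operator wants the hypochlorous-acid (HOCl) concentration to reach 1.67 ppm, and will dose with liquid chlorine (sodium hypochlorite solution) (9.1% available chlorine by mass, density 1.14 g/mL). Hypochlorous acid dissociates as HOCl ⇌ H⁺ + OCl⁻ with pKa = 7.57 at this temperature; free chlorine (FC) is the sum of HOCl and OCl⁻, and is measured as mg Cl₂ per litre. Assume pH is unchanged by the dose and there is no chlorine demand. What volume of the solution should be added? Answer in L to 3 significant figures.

33.4 L

Volume: 249,000 US gal × 3.785 L/gal = 942,465 L.
[OCl⁻]/[HOCl] = 10^(pH − pKa) = 10^(7.78 − 7.57) = 1.622; fraction as HOCl = 1/(1 + 1.622) = 0.3814.
Free chlorine required for 1.67 ppm HOCl: 1.67 / 0.3814 = 4.378 ppm.
FC to add: 4.378 − 0.7 = 3.678 mg/L as Cl₂.
Cl₂ equivalent: 3.678 mg/L × 942,465 L = 3467 g.
Product at 9.1% available Cl: 3467 / 0.091 = 38,100 g.
Volume: 38,100 g ÷ 1.14 g/mL = 33,420 mL.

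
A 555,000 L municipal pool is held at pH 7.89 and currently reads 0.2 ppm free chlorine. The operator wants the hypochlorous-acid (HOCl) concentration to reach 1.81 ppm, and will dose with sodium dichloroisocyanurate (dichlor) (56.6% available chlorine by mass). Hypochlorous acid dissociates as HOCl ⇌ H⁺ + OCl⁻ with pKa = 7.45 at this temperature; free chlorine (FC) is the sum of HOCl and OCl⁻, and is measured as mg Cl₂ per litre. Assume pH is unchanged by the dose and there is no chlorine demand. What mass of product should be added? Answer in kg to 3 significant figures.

6.47 kg

[OCl⁻]/[HOCl] = 10^(pH − pKa) = 10^(7.89 − 7.45) = 2.754; fraction as HOCl = 1/(1 + 2.754) = 0.2664.
Free chlorine required for 1.81 ppm HOCl: 1.81 / 0.2664 = 6.795 ppm.
FC to add: 6.795 − 0.2 = 6.595 mg/L as Cl₂.
Cl₂ equivalent: 6.595 mg/L × 555,000 L = 3660 g.
Product at 56.6% available Cl: 3660 / 0.566 = 6467 g.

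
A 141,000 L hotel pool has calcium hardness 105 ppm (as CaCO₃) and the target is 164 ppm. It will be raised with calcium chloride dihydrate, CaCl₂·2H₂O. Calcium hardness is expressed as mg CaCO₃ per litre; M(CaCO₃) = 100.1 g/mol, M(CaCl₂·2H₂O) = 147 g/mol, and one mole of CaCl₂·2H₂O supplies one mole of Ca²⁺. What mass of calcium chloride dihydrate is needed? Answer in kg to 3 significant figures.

Hardness to add: (164 − 105) = 59 mg/L as CaCO₃ × 141,000 L = 8319 g as CaCO₃.
Moles of Ca²⁺ (1 mol Ca²⁺ ≡ 1 mol CaCO₃): 8319 / 100.1 g/mol = 83.11 mol.
Mass of CaCl₂·2H₂O: 83.11 × 147 = 12,220 g.

12.2 kg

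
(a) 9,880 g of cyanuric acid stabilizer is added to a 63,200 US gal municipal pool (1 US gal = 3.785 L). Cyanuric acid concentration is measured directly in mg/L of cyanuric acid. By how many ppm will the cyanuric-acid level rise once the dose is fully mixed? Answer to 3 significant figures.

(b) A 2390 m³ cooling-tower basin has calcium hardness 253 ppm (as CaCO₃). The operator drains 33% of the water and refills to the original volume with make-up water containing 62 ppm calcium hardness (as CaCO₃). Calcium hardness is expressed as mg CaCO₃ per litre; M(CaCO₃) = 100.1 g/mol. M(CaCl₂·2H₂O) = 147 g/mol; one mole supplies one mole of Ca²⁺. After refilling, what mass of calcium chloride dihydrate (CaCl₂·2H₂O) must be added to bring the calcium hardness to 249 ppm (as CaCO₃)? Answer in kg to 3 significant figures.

(a) 41.3 ppm; (b) 207 kg

(a) Volume: 63,200 US gal × 3.785 L/gal = 239,212 L.
(a) Rise: 9,880 g / 239,212 L × 1000 = 41.3 mg/L.

(b) Volume: 2390 m³ = 2,390,000 L.
(b) After draining 33% and refilling: 253 × 0.67 + 62 × 0.33 = 189.97 ppm.
(b) Deficit to target: 249 − 189.97 = 59.03 mg/L.
(b) As CaCO₃: 59.03 mg/L × 2,390,000 L = 141,100 g; ÷ 100.1 = 1409 mol Ca²⁺.
(b) Mass: 1409 × 147 = 207,200 g.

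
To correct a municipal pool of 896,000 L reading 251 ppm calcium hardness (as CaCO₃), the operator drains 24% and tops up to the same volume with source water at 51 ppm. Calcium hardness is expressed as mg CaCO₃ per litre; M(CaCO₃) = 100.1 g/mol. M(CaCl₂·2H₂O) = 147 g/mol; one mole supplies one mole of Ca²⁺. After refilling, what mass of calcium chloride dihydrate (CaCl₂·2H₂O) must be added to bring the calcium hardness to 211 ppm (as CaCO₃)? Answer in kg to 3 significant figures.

10.5 kg

After draining 24% and refilling: 251 × 0.76 + 51 × 0.24 = 203 ppm.
Deficit to target: 211 − 203 = 8 mg/L.
As CaCO₃: 8 mg/L × 896,000 L = 7168 g; ÷ 100.1 = 71.61 mol Ca²⁺.
Mass: 71.61 × 147 = 10,530 g.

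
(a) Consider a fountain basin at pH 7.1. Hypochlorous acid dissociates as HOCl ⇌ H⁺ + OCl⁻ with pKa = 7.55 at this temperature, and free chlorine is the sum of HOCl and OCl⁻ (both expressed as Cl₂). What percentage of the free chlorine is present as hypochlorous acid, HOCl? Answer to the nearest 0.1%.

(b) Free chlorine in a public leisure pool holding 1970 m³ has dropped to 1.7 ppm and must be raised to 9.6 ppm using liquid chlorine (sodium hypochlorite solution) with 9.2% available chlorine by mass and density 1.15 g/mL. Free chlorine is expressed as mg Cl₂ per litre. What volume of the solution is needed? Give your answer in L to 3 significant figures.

(a) 73.8%; (b) 147 L

(a) [OCl⁻]/[HOCl] = 10^(pH − pKa) = 10^(7.1 − 7.55) = 10^-0.45 = 0.3548.
(a) Fraction as HOCl = 1 / (1 + 0.3548) = 0.7381.

(b) Volume: 1970 m³ = 1,970,000 L.
(b) Chlorine deficit: 9.6 − 1.7 = 7.9 ppm = 7.9 mg/L as Cl₂.
(b) Cl₂ equivalent needed: 7.9 mg/L × 1,970,000 L = 15,560,000 mg = 15,560 g.
(b) Product at 9.2% available chlorine: 15,560 / 0.092 = 169,200 g.
(b) Volume at density 1.15 g/mL: 169,200 g ÷ 1.15 g/mL = 147,100 mL.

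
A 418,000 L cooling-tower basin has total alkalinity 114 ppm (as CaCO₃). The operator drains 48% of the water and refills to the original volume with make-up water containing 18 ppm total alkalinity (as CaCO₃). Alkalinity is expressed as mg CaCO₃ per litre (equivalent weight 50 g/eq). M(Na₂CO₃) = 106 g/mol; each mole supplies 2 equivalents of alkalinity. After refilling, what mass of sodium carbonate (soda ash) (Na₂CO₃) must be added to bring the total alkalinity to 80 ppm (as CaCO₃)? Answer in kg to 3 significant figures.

After draining 48% and refilling: 114 × 0.52 + 18 × 0.48 = 67.92 ppm.
Deficit to target: 80 − 67.92 = 12.08 mg/L.
As CaCO₃: 12.08 mg/L × 418,000 L = 5049 g; ÷ 50 g/eq ÷ 2 = 50.49 mol Na₂CO₃.
Mass: 50.49 × 106 = 5352 g.

5.35 kg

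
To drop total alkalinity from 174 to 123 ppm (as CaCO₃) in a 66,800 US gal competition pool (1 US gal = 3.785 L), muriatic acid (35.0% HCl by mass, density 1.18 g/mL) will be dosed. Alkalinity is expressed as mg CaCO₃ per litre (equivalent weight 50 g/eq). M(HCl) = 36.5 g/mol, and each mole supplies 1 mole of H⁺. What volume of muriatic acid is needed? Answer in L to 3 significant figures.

22.8 L

Volume: 66,800 US gal × 3.785 L/gal = 252,838 L.
Alkalinity to neutralize: (174 − 123) = 51 mg/L as CaCO₃ × 252,838 L = 12,890 g as CaCO₃.
Equivalents of H⁺ required: 12,890 ÷ 50 g/eq = 257.9 eq = 257.9 mol HCl.
Mass of HCl: 257.9 × 36.5 = 9413 g.
Mass of 35.0% solution: 9413 / 0.35 = 26,890 g.
Volume: 26,890 g ÷ 1.18 g/mL = 22,790 mL.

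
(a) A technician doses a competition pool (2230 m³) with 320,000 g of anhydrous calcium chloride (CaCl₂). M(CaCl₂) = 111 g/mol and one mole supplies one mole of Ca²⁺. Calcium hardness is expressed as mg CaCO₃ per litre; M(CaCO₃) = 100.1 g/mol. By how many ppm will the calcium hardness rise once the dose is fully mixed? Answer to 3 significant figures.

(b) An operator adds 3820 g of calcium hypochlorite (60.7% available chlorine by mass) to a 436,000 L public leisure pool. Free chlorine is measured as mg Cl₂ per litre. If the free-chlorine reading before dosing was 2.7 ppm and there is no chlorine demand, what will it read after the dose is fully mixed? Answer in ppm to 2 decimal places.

(a) Volume: 2230 m³ = 2,230,000 L.
(a) Moles of Ca²⁺: 320,000 g ÷ 111 g/mol = 2883 mol.
(a) As CaCO₃: 2883 mol × 100.1 g/mol = 288,600 g.
(a) Rise: 288,600 g / 2,230,000 L × 1000 = 129.4 mg/L.

(b) Available chlorine delivered: 3820 g × 0.607 = 2319 g as Cl₂.
(b) Concentration rise: 2319 g / 436,000 L = 5.318 mg/L = 5.32 ppm.
(b) Final FC: 2.7 + 5.32 = 8.02 ppm.

(a) 129 ppm; (b) 8.02 ppm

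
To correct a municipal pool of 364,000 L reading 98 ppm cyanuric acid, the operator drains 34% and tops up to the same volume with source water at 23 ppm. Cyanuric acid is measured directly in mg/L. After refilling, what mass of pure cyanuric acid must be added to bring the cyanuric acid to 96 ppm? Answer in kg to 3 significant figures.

After draining 34% and refilling: 98 × 0.66 + 23 × 0.34 = 72.5 ppm.
Deficit to target: 96 − 72.5 = 23.5 mg/L.
Mass: 23.5 mg/L × 364,000 L = 8554 g cyanuric acid.

8.55 kg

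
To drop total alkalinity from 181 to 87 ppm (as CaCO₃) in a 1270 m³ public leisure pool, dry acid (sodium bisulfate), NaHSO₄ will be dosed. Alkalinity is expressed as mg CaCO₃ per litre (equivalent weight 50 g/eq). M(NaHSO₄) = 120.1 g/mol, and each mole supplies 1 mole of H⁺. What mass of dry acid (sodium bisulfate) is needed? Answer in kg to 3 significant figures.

Volume: 1270 m³ = 1,270,000 L.
Alkalinity to neutralize: (181 − 87) = 94 mg/L as CaCO₃ × 1,270,000 L = 119,400 g as CaCO₃.
Equivalents of H⁺ required: 119,400 ÷ 50 g/eq = 2388 eq = 2388 mol NaHSO₄.
Mass of NaHSO₄: 2388 × 120.1 = 286,800 g.

287 kg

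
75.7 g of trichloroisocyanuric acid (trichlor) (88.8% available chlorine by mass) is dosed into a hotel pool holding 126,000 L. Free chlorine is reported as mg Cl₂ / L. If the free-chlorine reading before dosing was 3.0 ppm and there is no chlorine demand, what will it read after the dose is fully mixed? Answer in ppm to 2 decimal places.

Available chlorine delivered: 75.7 g × 0.888 = 67.22 g as Cl₂.
Concentration rise: 67.22 g / 126,000 L = 0.5335 mg/L = 0.53 ppm.
Final FC: 3.0 + 0.53 = 3.53 ppm.

3.53 ppm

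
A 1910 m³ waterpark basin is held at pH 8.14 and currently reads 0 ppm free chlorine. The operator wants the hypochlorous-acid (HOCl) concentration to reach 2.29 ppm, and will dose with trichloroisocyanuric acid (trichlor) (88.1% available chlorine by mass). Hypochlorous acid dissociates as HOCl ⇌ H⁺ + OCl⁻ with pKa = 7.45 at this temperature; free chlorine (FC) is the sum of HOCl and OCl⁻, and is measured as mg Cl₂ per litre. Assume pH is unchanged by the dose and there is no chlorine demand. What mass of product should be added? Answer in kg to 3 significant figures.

Volume: 1910 m³ = 1,910,000 L.
[OCl⁻]/[HOCl] = 10^(pH − pKa) = 10^(8.14 − 7.45) = 4.898; fraction as HOCl = 1/(1 + 4.898) = 0.1696.
Free chlorine required for 2.29 ppm HOCl: 2.29 / 0.1696 = 13.51 ppm.
FC to add: 13.51 − 0 = 13.51 mg/L as Cl₂.
Cl₂ equivalent: 13.51 mg/L × 1,910,000 L = 25,800 g.
Product at 88.1% available Cl: 25,800 / 0.881 = 29,280 g.

29.3 kg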